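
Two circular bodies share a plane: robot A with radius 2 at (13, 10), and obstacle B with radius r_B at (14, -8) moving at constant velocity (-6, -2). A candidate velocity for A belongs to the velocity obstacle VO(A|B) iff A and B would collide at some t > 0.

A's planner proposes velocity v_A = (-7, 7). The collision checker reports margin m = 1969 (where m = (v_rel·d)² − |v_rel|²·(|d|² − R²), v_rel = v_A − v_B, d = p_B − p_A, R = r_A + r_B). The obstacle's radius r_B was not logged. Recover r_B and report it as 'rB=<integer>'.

m = 1969
d = (1, -18);  v_rel = (-1, 9),  |v_rel|² = 82
v_rel×d = (-1)·(-18) − (9)·(1) = 9
since m = R²·82 − 9²:  R² = (81 + 1969) / 82 = 25
R = √25 = 5  ⇒  r_B = 5 − 2 = 3

rB=3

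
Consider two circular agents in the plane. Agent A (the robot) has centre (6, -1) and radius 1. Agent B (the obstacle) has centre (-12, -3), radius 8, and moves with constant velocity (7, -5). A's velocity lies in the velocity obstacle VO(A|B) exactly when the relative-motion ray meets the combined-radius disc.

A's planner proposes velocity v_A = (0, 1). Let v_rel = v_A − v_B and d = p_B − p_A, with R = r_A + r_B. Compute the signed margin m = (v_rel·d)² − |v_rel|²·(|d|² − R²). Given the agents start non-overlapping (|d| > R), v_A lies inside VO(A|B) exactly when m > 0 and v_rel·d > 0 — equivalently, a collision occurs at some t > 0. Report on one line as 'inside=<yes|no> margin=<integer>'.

d = (-18, -2),  |d|² = 328;  R = 1+8 = 9,  c = 328−9² = 247
v_rel = (-7, 6),  |v_rel|² = 85;  v_rel·d = (-7)·(-18) + (6)·(-2) = 114
85·t² − 228·t + 247 = 0  ⇒  m = 114² − 85·247 = -7999
m = -7999 < 0,  v_rel·d = 114 > 0  ⇒  outside

inside=no margin=-7999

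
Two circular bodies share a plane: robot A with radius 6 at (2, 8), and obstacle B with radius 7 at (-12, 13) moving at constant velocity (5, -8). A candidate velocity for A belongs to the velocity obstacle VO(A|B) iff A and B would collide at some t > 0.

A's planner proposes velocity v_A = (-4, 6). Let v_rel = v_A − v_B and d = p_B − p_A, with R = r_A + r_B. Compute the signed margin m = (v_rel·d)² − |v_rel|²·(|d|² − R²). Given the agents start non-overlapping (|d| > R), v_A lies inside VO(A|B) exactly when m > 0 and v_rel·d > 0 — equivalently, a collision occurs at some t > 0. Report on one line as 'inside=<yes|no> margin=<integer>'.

d = (-14, 5),  |d|² = 221;  R = 6+7 = 13,  c = 221−13² = 52
v_rel = (-9, 14),  |v_rel|² = 277;  v_rel·d = (-9)·(-14) + (14)·(5) = 196
277·t² − 392·t + 52 = 0  ⇒  m = 196² − 277·52 = 24012
m = 24012 > 0,  v_rel·d = 196 > 0  ⇒  inside

inside=yes margin=24012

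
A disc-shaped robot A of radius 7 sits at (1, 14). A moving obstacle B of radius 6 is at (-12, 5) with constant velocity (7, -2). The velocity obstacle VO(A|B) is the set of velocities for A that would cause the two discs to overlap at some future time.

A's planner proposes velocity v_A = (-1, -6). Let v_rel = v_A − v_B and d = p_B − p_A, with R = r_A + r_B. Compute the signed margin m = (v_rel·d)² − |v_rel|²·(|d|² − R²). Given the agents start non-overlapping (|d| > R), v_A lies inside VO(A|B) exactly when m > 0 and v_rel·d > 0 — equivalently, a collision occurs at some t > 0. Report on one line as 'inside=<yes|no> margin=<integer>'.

d = (-13, -9),  |d|² = 250;  R = 7+6 = 13,  c = 250−13² = 81
v_rel = (-8, -4),  |v_rel|² = 80;  v_rel·d = (-8)·(-13) + (-4)·(-9) = 140
80·t² − 280·t + 81 = 0  ⇒  m = 140² − 80·81 = 13120
m = 13120 > 0,  v_rel·d = 140 > 0  ⇒  inside

inside=yes margin=13120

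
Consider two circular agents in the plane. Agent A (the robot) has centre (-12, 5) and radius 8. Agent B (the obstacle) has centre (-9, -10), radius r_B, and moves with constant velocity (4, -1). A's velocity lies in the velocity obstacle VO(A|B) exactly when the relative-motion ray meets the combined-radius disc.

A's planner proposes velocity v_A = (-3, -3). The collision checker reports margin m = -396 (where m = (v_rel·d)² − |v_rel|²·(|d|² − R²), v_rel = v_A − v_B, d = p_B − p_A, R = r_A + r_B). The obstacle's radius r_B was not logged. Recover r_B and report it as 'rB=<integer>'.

m = -396
d = (3, -15);  v_rel = (-7, -2),  |v_rel|² = 53
v_rel×d = (-7)·(-15) − (-2)·(3) = 111
since m = R²·53 − 111²:  R² = (12321 + -396) / 53 = 225
R = √225 = 15  ⇒  r_B = 15 − 8 = 7

rB=7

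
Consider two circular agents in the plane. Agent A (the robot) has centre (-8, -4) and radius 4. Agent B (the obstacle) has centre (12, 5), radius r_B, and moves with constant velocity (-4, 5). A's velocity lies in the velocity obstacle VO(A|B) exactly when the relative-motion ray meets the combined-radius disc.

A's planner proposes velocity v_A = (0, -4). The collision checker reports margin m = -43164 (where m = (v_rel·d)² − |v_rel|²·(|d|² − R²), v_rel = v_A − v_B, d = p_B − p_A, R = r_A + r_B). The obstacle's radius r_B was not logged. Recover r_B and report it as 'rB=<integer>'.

m = -43164
d = (20, 9);  v_rel = (4, -9),  |v_rel|² = 97
v_rel×d = (4)·(9) − (-9)·(20) = 216
since m = R²·97 − 216²:  R² = (46656 + -43164) / 97 = 36
R = √36 = 6  ⇒  r_B = 6 − 4 = 2

rB=2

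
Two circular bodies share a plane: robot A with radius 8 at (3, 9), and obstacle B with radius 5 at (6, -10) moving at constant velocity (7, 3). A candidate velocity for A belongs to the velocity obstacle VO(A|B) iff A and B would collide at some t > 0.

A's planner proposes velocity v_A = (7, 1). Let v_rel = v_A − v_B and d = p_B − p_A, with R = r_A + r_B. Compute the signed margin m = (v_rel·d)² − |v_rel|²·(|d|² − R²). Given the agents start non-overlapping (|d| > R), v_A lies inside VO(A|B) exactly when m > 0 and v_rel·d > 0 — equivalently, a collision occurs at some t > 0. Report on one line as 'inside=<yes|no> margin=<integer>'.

d = (3, -19),  |d|² = 370;  R = 8+5 = 13,  c = 370−13² = 201
v_rel = (0, -2),  |v_rel|² = 4;  v_rel·d = (0)·(3) + (-2)·(-19) = 38
4·t² − 76·t + 201 = 0  ⇒  m = 38² − 4·201 = 640
m = 640 > 0,  v_rel·d = 38 > 0  ⇒  inside

inside=yes margin=640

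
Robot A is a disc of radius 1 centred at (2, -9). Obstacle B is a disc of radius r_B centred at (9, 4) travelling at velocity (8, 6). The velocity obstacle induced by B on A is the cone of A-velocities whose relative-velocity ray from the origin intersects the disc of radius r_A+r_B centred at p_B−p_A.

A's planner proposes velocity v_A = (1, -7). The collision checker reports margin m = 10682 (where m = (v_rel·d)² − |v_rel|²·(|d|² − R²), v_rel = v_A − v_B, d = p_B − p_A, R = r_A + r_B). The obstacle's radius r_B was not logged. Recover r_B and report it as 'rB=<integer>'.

m = 10682
d = (7, 13);  v_rel = (-7, -13),  |v_rel|² = 218
v_rel×d = (-7)·(13) − (-13)·(7) = 0
since m = R²·218 − 0²:  R² = (0 + 10682) / 218 = 49
R = √49 = 7  ⇒  r_B = 7 − 1 = 6

rB=6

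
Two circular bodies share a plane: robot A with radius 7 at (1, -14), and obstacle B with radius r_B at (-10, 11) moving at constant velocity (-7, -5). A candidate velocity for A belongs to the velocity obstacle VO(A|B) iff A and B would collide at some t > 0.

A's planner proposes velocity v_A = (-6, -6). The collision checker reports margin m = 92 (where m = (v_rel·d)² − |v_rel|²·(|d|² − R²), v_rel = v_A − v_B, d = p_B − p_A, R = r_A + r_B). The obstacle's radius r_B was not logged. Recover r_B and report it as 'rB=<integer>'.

m = 92
d = (-11, 25);  v_rel = (1, -1),  |v_rel|² = 2
v_rel×d = (1)·(25) − (-1)·(-11) = 14
since m = R²·2 − 14²:  R² = (196 + 92) / 2 = 144
R = √144 = 12  ⇒  r_B = 12 − 7 = 5

rB=5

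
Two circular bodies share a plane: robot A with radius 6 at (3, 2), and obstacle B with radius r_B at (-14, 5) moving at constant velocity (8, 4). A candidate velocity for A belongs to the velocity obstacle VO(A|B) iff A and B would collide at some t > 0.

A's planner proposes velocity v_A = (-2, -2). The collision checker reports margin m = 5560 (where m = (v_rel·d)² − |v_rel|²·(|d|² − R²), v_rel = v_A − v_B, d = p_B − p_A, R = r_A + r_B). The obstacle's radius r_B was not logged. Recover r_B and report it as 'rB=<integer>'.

m = 5560
d = (-17, 3);  v_rel = (-10, -6),  |v_rel|² = 136
v_rel×d = (-10)·(3) − (-6)·(-17) = -132
since m = R²·136 − (-132)²:  R² = (17424 + 5560) / 136 = 169
R = √169 = 13  ⇒  r_B = 13 − 6 = 7

rB=7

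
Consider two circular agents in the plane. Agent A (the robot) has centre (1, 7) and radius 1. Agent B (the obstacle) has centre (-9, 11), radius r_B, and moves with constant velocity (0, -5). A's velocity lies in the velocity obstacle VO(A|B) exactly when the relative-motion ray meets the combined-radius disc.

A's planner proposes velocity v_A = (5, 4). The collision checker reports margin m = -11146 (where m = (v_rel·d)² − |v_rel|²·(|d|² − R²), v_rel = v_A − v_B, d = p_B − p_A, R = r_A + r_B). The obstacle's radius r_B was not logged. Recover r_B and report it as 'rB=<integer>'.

m = -11146
d = (-10, 4);  v_rel = (5, 9),  |v_rel|² = 106
v_rel×d = (5)·(4) − (9)·(-10) = 110
since m = R²·106 − 110²:  R² = (12100 + -11146) / 106 = 9
R = √9 = 3  ⇒  r_B = 3 − 1 = 2

rB=2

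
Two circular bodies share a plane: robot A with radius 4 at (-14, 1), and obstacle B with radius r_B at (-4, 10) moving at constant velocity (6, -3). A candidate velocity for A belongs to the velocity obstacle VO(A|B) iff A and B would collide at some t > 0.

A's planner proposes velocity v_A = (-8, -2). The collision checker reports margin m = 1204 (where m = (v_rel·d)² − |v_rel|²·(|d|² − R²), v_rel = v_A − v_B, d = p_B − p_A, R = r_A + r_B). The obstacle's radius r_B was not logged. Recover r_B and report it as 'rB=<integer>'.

m = 1204
d = (10, 9);  v_rel = (-14, 1),  |v_rel|² = 197
v_rel×d = (-14)·(9) − (1)·(10) = -136
since m = R²·197 − (-136)²:  R² = (18496 + 1204) / 197 = 100
R = √100 = 10  ⇒  r_B = 10 − 4 = 6

rB=6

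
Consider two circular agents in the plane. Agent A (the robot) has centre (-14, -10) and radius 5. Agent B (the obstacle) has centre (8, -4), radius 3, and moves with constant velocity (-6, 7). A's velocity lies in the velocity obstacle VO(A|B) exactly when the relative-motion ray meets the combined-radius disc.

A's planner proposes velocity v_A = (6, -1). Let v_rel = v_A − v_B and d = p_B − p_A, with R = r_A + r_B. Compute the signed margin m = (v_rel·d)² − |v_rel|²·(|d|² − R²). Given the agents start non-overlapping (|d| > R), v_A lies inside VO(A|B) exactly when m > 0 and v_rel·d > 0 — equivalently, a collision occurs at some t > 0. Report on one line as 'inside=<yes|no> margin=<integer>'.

d = (22, 6),  |d|² = 520;  R = 5+3 = 8,  c = 520−8² = 456
v_rel = (12, -8),  |v_rel|² = 208;  v_rel·d = (12)·(22) + (-8)·(6) = 216
208·t² − 432·t + 456 = 0  ⇒  m = 216² − 208·456 = -48192
m = -48192 < 0,  v_rel·d = 216 > 0  ⇒  outside

inside=no margin=-48192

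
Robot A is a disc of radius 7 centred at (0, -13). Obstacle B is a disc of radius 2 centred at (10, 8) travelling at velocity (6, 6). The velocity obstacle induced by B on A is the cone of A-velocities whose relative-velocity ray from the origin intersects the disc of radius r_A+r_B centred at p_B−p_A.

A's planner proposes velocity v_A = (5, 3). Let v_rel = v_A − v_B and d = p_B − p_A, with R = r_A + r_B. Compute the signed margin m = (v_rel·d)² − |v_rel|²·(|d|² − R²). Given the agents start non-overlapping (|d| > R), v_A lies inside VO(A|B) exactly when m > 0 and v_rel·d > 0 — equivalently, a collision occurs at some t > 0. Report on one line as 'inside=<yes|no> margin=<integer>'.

d = (10, 21),  |d|² = 541;  R = 7+2 = 9,  c = 541−9² = 460
v_rel = (-1, -3),  |v_rel|² = 10;  v_rel·d = (-1)·(10) + (-3)·(21) = -73
10·t² + 146·t + 460 = 0  ⇒  m = (-73)² − 10·460 = 729
m = 729 > 0,  v_rel·d = -73 < 0  ⇒  outside

inside=no margin=729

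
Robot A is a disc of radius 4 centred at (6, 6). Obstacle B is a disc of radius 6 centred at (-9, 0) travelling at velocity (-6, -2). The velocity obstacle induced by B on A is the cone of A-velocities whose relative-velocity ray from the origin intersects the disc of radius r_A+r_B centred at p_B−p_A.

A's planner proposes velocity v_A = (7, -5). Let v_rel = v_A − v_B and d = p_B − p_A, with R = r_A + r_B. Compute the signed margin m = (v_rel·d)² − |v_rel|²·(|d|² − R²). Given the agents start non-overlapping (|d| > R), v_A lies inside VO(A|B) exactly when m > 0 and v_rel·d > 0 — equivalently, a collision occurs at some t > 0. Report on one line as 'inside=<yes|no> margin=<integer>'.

d = (-15, -6),  |d|² = 261;  R = 4+6 = 10,  c = 261−10² = 161
v_rel = (13, -3),  |v_rel|² = 178;  v_rel·d = (13)·(-15) + (-3)·(-6) = -177
178·t² + 354·t + 161 = 0  ⇒  m = (-177)² − 178·161 = 2671
m = 2671 > 0,  v_rel·d = -177 < 0  ⇒  outside

inside=no margin=2671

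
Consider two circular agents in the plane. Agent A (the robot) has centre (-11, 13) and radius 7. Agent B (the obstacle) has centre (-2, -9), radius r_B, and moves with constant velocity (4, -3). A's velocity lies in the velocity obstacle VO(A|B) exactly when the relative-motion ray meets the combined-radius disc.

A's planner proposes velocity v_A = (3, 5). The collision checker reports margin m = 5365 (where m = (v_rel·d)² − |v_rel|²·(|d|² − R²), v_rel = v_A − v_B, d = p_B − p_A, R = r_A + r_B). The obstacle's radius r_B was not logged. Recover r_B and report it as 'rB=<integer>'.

m = 5365
d = (9, -22);  v_rel = (-1, 8),  |v_rel|² = 65
v_rel×d = (-1)·(-22) − (8)·(9) = -50
since m = R²·65 − (-50)²:  R² = (2500 + 5365) / 65 = 121
R = √121 = 11  ⇒  r_B = 11 − 7 = 4

rB=4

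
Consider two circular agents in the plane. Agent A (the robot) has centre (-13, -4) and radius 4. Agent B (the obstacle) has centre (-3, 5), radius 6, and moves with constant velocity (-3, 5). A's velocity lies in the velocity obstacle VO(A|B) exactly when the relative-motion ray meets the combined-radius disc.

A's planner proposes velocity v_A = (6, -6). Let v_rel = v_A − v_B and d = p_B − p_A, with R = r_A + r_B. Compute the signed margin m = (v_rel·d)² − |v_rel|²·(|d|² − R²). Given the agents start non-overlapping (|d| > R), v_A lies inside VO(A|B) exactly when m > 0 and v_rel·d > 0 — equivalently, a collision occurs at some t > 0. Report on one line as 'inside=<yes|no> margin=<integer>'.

d = (10, 9),  |d|² = 181;  R = 4+6 = 10,  c = 181−10² = 81
v_rel = (9, -11),  |v_rel|² = 202;  v_rel·d = (9)·(10) + (-11)·(9) = -9
202·t² + 18·t + 81 = 0  ⇒  m = (-9)² − 202·81 = -16281
m = -16281 < 0,  v_rel·d = -9 < 0  ⇒  outside

inside=no margin=-16281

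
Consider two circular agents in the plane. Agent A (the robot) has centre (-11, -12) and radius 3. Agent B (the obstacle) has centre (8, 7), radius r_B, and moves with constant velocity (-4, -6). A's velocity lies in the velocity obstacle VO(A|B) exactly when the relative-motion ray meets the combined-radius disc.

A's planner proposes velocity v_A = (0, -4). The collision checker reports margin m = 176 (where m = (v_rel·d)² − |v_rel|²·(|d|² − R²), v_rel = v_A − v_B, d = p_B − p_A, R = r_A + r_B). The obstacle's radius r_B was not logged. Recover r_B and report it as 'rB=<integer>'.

m = 176
d = (19, 19);  v_rel = (4, 2),  |v_rel|² = 20
v_rel×d = (4)·(19) − (2)·(19) = 38
since m = R²·20 − 38²:  R² = (1444 + 176) / 20 = 81
R = √81 = 9  ⇒  r_B = 9 − 3 = 6

rB=6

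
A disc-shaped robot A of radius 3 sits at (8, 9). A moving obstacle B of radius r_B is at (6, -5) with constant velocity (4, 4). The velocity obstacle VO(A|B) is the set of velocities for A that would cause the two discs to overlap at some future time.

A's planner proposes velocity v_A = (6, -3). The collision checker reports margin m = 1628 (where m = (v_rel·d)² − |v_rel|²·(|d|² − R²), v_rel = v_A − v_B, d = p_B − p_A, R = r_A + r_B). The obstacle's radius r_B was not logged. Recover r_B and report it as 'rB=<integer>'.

m = 1628
d = (-2, -14);  v_rel = (2, -7),  |v_rel|² = 53
v_rel×d = (2)·(-14) − (-7)·(-2) = -42
since m = R²·53 − (-42)²:  R² = (1764 + 1628) / 53 = 64
R = √64 = 8  ⇒  r_B = 8 − 3 = 5

rB=5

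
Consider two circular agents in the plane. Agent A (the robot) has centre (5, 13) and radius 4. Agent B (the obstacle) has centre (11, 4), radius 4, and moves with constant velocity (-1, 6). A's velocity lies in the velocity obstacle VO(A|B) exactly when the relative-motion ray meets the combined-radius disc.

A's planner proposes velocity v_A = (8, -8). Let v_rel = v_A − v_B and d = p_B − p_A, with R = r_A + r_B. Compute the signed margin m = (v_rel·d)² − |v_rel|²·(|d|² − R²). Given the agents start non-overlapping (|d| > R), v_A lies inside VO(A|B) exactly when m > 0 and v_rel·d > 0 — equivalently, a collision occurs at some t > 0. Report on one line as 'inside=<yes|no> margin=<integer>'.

d = (6, -9),  |d|² = 117;  R = 4+4 = 8,  c = 117−8² = 53
v_rel = (9, -14),  |v_rel|² = 277;  v_rel·d = (9)·(6) + (-14)·(-9) = 180
277·t² − 360·t + 53 = 0  ⇒  m = 180² − 277·53 = 17719
m = 17719 > 0,  v_rel·d = 180 > 0  ⇒  inside

inside=yes margin=17719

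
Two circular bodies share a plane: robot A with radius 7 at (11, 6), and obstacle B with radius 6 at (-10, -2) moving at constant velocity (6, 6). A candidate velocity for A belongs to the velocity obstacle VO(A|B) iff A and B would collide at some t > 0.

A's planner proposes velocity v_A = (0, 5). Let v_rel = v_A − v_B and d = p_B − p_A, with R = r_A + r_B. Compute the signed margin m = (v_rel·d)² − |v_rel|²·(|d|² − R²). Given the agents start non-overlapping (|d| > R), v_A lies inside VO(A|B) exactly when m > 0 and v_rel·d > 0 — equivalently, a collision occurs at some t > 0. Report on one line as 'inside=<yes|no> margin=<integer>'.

d = (-21, -8),  |d|² = 505;  R = 7+6 = 13,  c = 505−13² = 336
v_rel = (-6, -1),  |v_rel|² = 37;  v_rel·d = (-6)·(-21) + (-1)·(-8) = 134
37·t² − 268·t + 336 = 0  ⇒  m = 134² − 37·336 = 5524
m = 5524 > 0,  v_rel·d = 134 > 0  ⇒  inside

inside=yes margin=5524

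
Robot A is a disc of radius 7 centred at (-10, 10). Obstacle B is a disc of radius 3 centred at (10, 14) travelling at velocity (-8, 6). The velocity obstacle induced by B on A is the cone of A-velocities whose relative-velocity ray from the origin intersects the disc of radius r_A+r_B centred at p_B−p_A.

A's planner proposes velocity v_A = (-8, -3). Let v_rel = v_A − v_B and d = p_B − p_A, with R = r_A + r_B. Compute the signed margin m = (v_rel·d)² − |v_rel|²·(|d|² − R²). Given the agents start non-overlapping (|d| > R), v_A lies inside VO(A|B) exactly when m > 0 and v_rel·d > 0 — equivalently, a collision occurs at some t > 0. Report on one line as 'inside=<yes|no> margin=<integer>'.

d = (20, 4),  |d|² = 416;  R = 7+3 = 10,  c = 416−10² = 316
v_rel = (0, -9),  |v_rel|² = 81;  v_rel·d = (0)·(20) + (-9)·(4) = -36
81·t² + 72·t + 316 = 0  ⇒  m = (-36)² − 81·316 = -24300
m = -24300 < 0,  v_rel·d = -36 < 0  ⇒  outside

inside=no margin=-24300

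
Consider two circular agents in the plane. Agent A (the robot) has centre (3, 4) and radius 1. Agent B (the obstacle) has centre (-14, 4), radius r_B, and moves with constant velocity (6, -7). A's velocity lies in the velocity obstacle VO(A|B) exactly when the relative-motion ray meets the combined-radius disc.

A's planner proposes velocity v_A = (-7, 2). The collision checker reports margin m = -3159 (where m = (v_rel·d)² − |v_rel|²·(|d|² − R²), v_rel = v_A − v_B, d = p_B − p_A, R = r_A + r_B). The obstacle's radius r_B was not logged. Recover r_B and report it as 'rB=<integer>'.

m = -3159
d = (-17, 0);  v_rel = (-13, 9),  |v_rel|² = 250
v_rel×d = (-13)·(0) − (9)·(-17) = 153
since m = R²·250 − 153²:  R² = (23409 + -3159) / 250 = 81
R = √81 = 9  ⇒  r_B = 9 − 1 = 8

rB=8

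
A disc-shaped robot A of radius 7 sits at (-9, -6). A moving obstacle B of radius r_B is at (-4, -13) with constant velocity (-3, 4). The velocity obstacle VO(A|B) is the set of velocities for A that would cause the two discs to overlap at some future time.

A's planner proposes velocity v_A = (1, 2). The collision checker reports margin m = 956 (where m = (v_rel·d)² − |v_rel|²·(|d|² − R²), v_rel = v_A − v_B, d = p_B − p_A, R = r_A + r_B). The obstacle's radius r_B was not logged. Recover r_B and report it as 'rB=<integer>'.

m = 956
d = (5, -7);  v_rel = (4, -2),  |v_rel|² = 20
v_rel×d = (4)·(-7) − (-2)·(5) = -18
since m = R²·20 − (-18)²:  R² = (324 + 956) / 20 = 64
R = √64 = 8  ⇒  r_B = 8 − 7 = 1

rB=1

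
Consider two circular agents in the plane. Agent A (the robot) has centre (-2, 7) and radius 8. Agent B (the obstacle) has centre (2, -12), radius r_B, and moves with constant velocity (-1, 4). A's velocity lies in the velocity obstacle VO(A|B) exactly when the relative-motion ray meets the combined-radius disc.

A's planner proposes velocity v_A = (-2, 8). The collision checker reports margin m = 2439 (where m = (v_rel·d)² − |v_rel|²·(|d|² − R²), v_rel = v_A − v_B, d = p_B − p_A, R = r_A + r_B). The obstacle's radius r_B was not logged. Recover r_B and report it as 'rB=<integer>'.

m = 2439
d = (4, -19);  v_rel = (-1, 4),  |v_rel|² = 17
v_rel×d = (-1)·(-19) − (4)·(4) = 3
since m = R²·17 − 3²:  R² = (9 + 2439) / 17 = 144
R = √144 = 12  ⇒  r_B = 12 − 8 = 4

rB=4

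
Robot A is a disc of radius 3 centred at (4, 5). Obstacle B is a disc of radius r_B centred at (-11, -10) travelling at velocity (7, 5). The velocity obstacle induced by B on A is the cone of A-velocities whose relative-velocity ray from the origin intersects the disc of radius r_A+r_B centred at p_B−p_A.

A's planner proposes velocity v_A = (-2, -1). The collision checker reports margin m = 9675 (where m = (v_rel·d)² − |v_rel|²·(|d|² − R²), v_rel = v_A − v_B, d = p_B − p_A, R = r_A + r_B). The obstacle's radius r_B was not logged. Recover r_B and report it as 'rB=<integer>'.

m = 9675
d = (-15, -15);  v_rel = (-9, -6),  |v_rel|² = 117
v_rel×d = (-9)·(-15) − (-6)·(-15) = 45
since m = R²·117 − 45²:  R² = (2025 + 9675) / 117 = 100
R = √100 = 10  ⇒  r_B = 10 − 3 = 7

rB=7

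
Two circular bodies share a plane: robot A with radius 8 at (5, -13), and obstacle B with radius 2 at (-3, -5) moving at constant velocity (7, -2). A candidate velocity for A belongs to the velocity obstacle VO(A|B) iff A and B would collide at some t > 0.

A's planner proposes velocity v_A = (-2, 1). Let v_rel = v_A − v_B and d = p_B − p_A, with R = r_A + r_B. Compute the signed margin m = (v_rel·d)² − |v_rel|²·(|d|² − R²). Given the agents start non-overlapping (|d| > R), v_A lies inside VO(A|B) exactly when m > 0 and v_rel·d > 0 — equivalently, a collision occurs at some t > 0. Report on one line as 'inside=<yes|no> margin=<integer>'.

d = (-8, 8),  |d|² = 128;  R = 8+2 = 10,  c = 128−10² = 28
v_rel = (-9, 3),  |v_rel|² = 90;  v_rel·d = (-9)·(-8) + (3)·(8) = 96
90·t² − 192·t + 28 = 0  ⇒  m = 96² − 90·28 = 6696
m = 6696 > 0,  v_rel·d = 96 > 0  ⇒  inside

inside=yes margin=6696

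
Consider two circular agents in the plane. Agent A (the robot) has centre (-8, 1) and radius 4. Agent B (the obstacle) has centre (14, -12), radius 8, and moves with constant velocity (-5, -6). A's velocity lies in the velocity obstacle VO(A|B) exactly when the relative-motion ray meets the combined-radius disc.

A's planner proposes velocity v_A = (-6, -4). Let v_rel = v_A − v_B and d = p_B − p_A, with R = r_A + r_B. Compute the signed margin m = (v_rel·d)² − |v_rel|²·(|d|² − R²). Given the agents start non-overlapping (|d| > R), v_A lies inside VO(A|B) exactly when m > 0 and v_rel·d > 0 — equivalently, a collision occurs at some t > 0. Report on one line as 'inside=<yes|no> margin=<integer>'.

d = (22, -13),  |d|² = 653;  R = 4+8 = 12,  c = 653−12² = 509
v_rel = (-1, 2),  |v_rel|² = 5;  v_rel·d = (-1)·(22) + (2)·(-13) = -48
5·t² + 96·t + 509 = 0  ⇒  m = (-48)² − 5·509 = -241
m = -241 < 0,  v_rel·d = -48 < 0  ⇒  outside

inside=no margin=-241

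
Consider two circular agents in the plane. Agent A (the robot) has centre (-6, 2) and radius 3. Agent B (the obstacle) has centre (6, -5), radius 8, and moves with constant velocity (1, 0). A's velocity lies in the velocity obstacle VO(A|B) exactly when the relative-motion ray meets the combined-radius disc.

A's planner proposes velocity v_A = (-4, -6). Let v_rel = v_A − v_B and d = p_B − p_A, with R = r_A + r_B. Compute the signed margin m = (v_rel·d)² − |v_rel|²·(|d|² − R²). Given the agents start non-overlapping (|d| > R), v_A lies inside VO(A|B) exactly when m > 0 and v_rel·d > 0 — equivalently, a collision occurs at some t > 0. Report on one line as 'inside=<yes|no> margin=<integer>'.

d = (12, -7),  |d|² = 193;  R = 3+8 = 11,  c = 193−11² = 72
v_rel = (-5, -6),  |v_rel|² = 61;  v_rel·d = (-5)·(12) + (-6)·(-7) = -18
61·t² + 36·t + 72 = 0  ⇒  m = (-18)² − 61·72 = -4068
m = -4068 < 0,  v_rel·d = -18 < 0  ⇒  outside

inside=no margin=-4068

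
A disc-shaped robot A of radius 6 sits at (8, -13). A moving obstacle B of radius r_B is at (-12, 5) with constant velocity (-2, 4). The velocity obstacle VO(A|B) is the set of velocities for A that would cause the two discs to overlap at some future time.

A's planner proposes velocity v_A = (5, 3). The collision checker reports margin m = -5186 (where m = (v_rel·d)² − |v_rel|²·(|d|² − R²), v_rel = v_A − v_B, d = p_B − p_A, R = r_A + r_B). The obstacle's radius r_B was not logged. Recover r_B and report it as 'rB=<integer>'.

m = -5186
d = (-20, 18);  v_rel = (7, -1),  |v_rel|² = 50
v_rel×d = (7)·(18) − (-1)·(-20) = 106
since m = R²·50 − 106²:  R² = (11236 + -5186) / 50 = 121
R = √121 = 11  ⇒  r_B = 11 − 6 = 5

rB=5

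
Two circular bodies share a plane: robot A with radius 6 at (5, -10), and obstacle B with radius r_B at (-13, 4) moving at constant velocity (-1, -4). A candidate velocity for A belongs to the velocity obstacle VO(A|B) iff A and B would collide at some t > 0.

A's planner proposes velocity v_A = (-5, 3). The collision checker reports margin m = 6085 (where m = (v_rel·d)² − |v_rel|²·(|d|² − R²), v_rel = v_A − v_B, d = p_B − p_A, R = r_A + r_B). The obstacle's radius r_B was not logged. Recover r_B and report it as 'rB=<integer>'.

m = 6085
d = (-18, 14);  v_rel = (-4, 7),  |v_rel|² = 65
v_rel×d = (-4)·(14) − (7)·(-18) = 70
since m = R²·65 − 70²:  R² = (4900 + 6085) / 65 = 169
R = √169 = 13  ⇒  r_B = 13 − 6 = 7

rB=7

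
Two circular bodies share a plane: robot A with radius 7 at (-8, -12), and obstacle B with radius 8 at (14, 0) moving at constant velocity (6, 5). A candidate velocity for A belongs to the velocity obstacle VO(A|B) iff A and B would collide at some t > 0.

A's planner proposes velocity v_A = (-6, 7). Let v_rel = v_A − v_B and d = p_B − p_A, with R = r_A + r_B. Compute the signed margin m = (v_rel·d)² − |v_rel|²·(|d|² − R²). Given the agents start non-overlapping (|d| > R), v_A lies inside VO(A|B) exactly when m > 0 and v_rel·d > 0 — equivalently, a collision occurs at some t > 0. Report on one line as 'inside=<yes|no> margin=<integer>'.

d = (22, 12),  |d|² = 628;  R = 7+8 = 15,  c = 628−15² = 403
v_rel = (-12, 2),  |v_rel|² = 148;  v_rel·d = (-12)·(22) + (2)·(12) = -240
148·t² + 480·t + 403 = 0  ⇒  m = (-240)² − 148·403 = -2044
m = -2044 < 0,  v_rel·d = -240 < 0  ⇒  outside

inside=no margin=-2044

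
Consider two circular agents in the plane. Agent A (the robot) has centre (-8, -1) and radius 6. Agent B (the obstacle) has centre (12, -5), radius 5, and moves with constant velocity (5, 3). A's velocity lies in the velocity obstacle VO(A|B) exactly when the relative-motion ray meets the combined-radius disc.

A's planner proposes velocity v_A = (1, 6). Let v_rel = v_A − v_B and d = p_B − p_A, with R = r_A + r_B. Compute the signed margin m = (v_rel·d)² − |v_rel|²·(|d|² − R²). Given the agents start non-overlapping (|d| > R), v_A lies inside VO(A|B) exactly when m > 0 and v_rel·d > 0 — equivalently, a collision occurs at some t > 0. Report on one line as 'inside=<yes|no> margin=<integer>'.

d = (20, -4),  |d|² = 416;  R = 6+5 = 11,  c = 416−11² = 295
v_rel = (-4, 3),  |v_rel|² = 25;  v_rel·d = (-4)·(20) + (3)·(-4) = -92
25·t² + 184·t + 295 = 0  ⇒  m = (-92)² − 25·295 = 1089
m = 1089 > 0,  v_rel·d = -92 < 0  ⇒  outside

inside=no margin=1089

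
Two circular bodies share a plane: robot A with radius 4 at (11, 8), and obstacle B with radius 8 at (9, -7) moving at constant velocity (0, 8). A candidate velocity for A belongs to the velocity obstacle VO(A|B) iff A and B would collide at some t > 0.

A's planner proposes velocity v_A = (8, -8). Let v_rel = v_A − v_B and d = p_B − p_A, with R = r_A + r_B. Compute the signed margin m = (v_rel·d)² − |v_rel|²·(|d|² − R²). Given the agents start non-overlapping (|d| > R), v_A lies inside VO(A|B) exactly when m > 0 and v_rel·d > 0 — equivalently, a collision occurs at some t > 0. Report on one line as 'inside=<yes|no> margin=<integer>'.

d = (-2, -15),  |d|² = 229;  R = 4+8 = 12,  c = 229−12² = 85
v_rel = (8, -16),  |v_rel|² = 320;  v_rel·d = (8)·(-2) + (-16)·(-15) = 224
320·t² − 448·t + 85 = 0  ⇒  m = 224² − 320·85 = 22976
m = 22976 > 0,  v_rel·d = 224 > 0  ⇒  inside

inside=yes margin=22976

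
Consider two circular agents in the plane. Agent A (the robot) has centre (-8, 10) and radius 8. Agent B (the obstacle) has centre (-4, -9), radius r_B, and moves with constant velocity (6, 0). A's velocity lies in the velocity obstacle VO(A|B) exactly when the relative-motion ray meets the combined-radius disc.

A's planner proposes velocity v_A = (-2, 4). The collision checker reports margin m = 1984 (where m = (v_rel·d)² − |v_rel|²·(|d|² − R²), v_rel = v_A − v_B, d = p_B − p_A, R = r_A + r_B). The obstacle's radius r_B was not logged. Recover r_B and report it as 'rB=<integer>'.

m = 1984
d = (4, -19);  v_rel = (-8, 4),  |v_rel|² = 80
v_rel×d = (-8)·(-19) − (4)·(4) = 136
since m = R²·80 − 136²:  R² = (18496 + 1984) / 80 = 256
R = √256 = 16  ⇒  r_B = 16 − 8 = 8

rB=8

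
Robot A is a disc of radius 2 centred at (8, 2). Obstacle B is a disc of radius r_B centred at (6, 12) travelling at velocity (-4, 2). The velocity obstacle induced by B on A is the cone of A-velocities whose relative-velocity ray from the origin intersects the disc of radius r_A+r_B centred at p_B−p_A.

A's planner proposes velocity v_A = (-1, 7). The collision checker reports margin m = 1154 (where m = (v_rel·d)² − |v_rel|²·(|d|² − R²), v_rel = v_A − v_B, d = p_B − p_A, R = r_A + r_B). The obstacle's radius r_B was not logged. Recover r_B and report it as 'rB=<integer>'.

m = 1154
d = (-2, 10);  v_rel = (3, 5),  |v_rel|² = 34
v_rel×d = (3)·(10) − (5)·(-2) = 40
since m = R²·34 − 40²:  R² = (1600 + 1154) / 34 = 81
R = √81 = 9  ⇒  r_B = 9 − 2 = 7

rB=7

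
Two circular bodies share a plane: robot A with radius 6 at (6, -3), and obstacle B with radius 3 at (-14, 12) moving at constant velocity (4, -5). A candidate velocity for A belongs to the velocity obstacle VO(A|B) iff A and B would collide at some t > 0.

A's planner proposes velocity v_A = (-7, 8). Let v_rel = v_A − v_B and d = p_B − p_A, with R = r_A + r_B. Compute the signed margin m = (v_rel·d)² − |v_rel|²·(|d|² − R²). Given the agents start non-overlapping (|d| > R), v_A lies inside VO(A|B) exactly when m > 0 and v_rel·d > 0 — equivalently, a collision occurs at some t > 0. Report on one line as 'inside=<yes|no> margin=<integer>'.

d = (-20, 15),  |d|² = 625;  R = 6+3 = 9,  c = 625−9² = 544
v_rel = (-11, 13),  |v_rel|² = 290;  v_rel·d = (-11)·(-20) + (13)·(15) = 415
290·t² − 830·t + 544 = 0  ⇒  m = 415² − 290·544 = 14465
m = 14465 > 0,  v_rel·d = 415 > 0  ⇒  inside

inside=yes margin=14465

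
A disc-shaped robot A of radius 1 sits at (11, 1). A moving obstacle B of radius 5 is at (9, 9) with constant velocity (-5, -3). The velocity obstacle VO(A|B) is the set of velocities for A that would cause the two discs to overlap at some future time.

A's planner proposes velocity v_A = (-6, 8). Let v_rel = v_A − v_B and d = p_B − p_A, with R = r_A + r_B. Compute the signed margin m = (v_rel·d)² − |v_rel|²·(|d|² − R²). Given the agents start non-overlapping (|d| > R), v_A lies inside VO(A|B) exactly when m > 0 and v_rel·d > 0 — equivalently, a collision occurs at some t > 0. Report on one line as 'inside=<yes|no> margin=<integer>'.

d = (-2, 8),  |d|² = 68;  R = 1+5 = 6,  c = 68−6² = 32
v_rel = (-1, 11),  |v_rel|² = 122;  v_rel·d = (-1)·(-2) + (11)·(8) = 90
122·t² − 180·t + 32 = 0  ⇒  m = 90² − 122·32 = 4196
m = 4196 > 0,  v_rel·d = 90 > 0  ⇒  inside

inside=yes margin=4196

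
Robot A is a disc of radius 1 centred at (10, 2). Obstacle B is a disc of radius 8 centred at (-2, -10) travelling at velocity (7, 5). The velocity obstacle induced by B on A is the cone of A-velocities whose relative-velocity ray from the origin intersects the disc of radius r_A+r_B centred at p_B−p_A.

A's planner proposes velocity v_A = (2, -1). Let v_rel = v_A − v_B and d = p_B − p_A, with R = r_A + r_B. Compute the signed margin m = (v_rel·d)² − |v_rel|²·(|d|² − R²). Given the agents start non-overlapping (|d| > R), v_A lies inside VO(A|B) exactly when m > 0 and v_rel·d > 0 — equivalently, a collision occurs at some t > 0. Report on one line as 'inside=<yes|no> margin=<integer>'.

d = (-12, -12),  |d|² = 288;  R = 1+8 = 9,  c = 288−9² = 207
v_rel = (-5, -6),  |v_rel|² = 61;  v_rel·d = (-5)·(-12) + (-6)·(-12) = 132
61·t² − 264·t + 207 = 0  ⇒  m = 132² − 61·207 = 4797
m = 4797 > 0,  v_rel·d = 132 > 0  ⇒  inside

inside=yes margin=4797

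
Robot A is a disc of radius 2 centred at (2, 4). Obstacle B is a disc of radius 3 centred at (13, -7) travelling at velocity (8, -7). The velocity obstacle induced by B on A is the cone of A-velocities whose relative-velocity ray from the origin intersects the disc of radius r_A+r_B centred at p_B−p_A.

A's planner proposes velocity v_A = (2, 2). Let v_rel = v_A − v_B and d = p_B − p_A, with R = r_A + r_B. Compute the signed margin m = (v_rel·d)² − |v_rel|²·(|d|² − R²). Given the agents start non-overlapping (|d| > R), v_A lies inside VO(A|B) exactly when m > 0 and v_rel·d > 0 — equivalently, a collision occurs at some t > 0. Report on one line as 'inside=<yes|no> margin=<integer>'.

d = (11, -11),  |d|² = 242;  R = 2+3 = 5,  c = 242−5² = 217
v_rel = (-6, 9),  |v_rel|² = 117;  v_rel·d = (-6)·(11) + (9)·(-11) = -165
117·t² + 330·t + 217 = 0  ⇒  m = (-165)² − 117·217 = 1836
m = 1836 > 0,  v_rel·d = -165 < 0  ⇒  outside

inside=no margin=1836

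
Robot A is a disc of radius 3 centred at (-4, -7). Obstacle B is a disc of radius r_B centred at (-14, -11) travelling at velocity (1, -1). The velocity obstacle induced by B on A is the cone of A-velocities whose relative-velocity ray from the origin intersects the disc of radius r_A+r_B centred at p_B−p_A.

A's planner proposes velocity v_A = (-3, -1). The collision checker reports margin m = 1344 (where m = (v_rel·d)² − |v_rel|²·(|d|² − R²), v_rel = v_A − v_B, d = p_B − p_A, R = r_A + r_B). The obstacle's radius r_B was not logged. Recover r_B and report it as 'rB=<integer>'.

m = 1344
d = (-10, -4);  v_rel = (-4, 0),  |v_rel|² = 16
v_rel×d = (-4)·(-4) − (0)·(-10) = 16
since m = R²·16 − 16²:  R² = (256 + 1344) / 16 = 100
R = √100 = 10  ⇒  r_B = 10 − 3 = 7

rB=7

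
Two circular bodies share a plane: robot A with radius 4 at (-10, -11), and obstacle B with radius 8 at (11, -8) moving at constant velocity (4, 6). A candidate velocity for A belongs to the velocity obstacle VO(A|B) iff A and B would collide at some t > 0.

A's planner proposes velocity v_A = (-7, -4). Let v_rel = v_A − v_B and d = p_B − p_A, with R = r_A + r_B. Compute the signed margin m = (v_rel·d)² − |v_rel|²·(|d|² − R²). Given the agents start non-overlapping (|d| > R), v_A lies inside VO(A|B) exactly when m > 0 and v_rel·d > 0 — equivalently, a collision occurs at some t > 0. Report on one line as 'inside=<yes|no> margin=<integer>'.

d = (21, 3),  |d|² = 450;  R = 4+8 = 12,  c = 450−12² = 306
v_rel = (-11, -10),  |v_rel|² = 221;  v_rel·d = (-11)·(21) + (-10)·(3) = -261
221·t² + 522·t + 306 = 0  ⇒  m = (-261)² − 221·306 = 495
m = 495 > 0,  v_rel·d = -261 < 0  ⇒  outside

inside=no margin=495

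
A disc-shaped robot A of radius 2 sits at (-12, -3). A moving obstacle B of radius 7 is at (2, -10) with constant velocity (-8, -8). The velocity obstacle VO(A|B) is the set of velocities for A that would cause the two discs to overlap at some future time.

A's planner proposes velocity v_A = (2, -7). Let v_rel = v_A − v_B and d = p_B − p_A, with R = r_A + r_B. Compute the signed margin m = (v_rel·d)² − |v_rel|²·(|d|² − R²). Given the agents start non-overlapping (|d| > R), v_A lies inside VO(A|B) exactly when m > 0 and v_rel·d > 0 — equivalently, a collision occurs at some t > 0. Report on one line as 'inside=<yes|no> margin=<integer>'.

d = (14, -7),  |d|² = 245;  R = 2+7 = 9,  c = 245−9² = 164
v_rel = (10, 1),  |v_rel|² = 101;  v_rel·d = (10)·(14) + (1)·(-7) = 133
101·t² − 266·t + 164 = 0  ⇒  m = 133² − 101·164 = 1125
m = 1125 > 0,  v_rel·d = 133 > 0  ⇒  inside

inside=yes margin=1125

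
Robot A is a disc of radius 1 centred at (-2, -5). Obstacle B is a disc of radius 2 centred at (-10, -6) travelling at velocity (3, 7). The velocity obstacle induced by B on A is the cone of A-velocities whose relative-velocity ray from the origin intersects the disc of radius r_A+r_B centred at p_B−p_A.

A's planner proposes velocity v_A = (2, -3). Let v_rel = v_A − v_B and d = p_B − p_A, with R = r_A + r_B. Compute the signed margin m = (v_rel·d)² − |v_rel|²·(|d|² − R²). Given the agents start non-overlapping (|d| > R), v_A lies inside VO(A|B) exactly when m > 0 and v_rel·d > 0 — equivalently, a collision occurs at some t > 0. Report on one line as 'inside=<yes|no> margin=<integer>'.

d = (-8, -1),  |d|² = 65;  R = 1+2 = 3,  c = 65−3² = 56
v_rel = (-1, -10),  |v_rel|² = 101;  v_rel·d = (-1)·(-8) + (-10)·(-1) = 18
101·t² − 36·t + 56 = 0  ⇒  m = 18² − 101·56 = -5332
m = -5332 < 0,  v_rel·d = 18 > 0  ⇒  outside

inside=no margin=-5332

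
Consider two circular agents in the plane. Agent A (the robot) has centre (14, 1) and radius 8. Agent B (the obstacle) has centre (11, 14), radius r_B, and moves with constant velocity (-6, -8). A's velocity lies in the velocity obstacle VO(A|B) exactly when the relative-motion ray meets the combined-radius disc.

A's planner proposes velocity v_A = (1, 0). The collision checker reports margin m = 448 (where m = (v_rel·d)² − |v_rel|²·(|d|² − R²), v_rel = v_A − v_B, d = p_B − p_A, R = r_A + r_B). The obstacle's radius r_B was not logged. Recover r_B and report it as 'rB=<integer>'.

m = 448
d = (-3, 13);  v_rel = (7, 8),  |v_rel|² = 113
v_rel×d = (7)·(13) − (8)·(-3) = 115
since m = R²·113 − 115²:  R² = (13225 + 448) / 113 = 121
R = √121 = 11  ⇒  r_B = 11 − 8 = 3

rB=3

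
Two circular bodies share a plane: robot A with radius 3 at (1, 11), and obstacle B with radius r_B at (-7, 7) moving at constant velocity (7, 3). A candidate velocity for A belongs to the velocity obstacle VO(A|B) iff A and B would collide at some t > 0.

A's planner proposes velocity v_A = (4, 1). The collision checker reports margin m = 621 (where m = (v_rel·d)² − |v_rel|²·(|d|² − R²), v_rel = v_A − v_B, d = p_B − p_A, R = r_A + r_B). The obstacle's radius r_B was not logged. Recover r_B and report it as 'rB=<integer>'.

m = 621
d = (-8, -4);  v_rel = (-3, -2),  |v_rel|² = 13
v_rel×d = (-3)·(-4) − (-2)·(-8) = -4
since m = R²·13 − (-4)²:  R² = (16 + 621) / 13 = 49
R = √49 = 7  ⇒  r_B = 7 − 3 = 4

rB=4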